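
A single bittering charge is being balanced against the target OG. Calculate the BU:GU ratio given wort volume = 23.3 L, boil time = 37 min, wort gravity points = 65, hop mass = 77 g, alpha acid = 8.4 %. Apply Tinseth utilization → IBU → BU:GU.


U = 1.65·0.000125^(GP/1000)·(1−e^(−0.04t))/4.15;  IBU = (α/100)·m·U·1000/V;  BU:GU = IBU/GP
U = 1.65·0.000125^(65/1000)·(1−e^(−0.04·37))/4.15 = 0.1712
IBU = (8.4/100)·77·0.1712·1000/23.3 = 47.5303
BU:GU = 47.5303/65

0.7312


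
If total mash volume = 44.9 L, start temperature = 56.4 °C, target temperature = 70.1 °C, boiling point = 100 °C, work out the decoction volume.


V_dec = V_total·(T_target − T_start)/(T_boil − T_start)
V_dec = 44.9·(70.1 − 56.4)/(100 − 56.4)

14.1085 L


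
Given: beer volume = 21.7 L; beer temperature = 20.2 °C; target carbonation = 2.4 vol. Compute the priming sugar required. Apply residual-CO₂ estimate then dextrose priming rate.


residual = 14.695·(0.01821 + 0.09011·e^(−0.04·T));  sugar = (target − residual)·4.0·V
residual = 14.695·(0.01821 + 0.09011·e^(−0.04·20.2)) = 0.8578
sugar = (2.4 − 0.8578)·4.0·21.7

133.8594 g


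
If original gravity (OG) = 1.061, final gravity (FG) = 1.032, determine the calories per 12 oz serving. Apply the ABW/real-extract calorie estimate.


ABW = (OG−FG)·131.25·0.79/FG;  °P = 259 − 259/SG (for OG→OE and FG→AE);  RE = 0.1808·OE + 0.8192·AE;  Cal = (6.9·ABW + 4·(RE−0.1))·FG·3.55
ABW = (1.061 − 1.032)·131.25·0.79/1.032 = 2.9137
OE = 259 − 259/1.061 = 14.8907 °P
AE = 259 − 259/1.032 = 8.0310 °P
RE = 0.1808·14.8907 + 0.8192·8.0310 = 9.2712 °P
Cal = (6.9·2.9137 + 4·(9.2712−0.1))·1.032·3.55

208.0539 kcal


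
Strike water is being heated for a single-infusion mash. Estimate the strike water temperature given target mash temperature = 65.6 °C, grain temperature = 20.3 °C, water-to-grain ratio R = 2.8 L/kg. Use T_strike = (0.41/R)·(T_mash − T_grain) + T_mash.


T_strike = (0.41/2.8)·(65.6 − 20.3) + 65.6

72.2332 °C


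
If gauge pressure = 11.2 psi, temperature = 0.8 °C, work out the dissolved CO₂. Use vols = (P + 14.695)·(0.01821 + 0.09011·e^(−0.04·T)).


vols = (11.2 + 14.695)·(0.01821 + 0.09011·e^(−0.04·0.8))

2.7315 volumes


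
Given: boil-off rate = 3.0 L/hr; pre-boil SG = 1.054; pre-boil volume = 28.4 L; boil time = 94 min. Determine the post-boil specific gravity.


V_post = V_pre − rate·(t/60);  SG_post = 1 + (SG_pre−1)·V_pre/V_post
V_post = 28.4 − 3.0·(94/60) = 23.7000
SG_post = 1 + (1.054 − 1)·28.4/23.7000

1.0647


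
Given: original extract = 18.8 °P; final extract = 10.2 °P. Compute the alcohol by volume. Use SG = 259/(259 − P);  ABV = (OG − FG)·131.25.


OG = 259/(259 − 18.8) = 1.0783
FG = 259/(259 − 10.2) = 1.0410
ABV = (1.0783 − 1.0410)·131.25

4.8919 % ABV


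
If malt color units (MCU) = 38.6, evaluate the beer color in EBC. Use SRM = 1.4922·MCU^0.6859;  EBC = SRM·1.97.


SRM = 1.4922·38.6^0.6859 = 18.2838
EBC = 18.2838·1.97

36.0192 EBC


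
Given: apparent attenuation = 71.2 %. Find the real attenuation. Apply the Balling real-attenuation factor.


RA = AA · 0.8192
RA = 71.2 · 0.8192

58.3270 %


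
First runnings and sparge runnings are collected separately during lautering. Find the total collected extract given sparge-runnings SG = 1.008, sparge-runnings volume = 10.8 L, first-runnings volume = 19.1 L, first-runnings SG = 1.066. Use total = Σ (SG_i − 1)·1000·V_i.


first = (1.066 − 1)·1000·19.1 = 1260.6000
sparge = (1.008 − 1)·1000·10.8 = 86.4000
total = 1260.6000 + 86.4000

1347.0000 gravity·L


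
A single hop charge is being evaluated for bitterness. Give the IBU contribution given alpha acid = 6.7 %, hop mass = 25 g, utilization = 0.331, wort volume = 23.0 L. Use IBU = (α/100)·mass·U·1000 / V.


IBU = (6.7/100)·25·0.331·1000 / 23.0

24.1054 IBU


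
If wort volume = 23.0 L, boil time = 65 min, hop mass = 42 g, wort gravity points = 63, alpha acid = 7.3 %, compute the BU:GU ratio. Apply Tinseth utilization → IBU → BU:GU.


U = 1.65·0.000125^(GP/1000)·(1−e^(−0.04t))/4.15;  IBU = (α/100)·m·U·1000/V;  BU:GU = IBU/GP
U = 1.65·0.000125^(63/1000)·(1−e^(−0.04·65))/4.15 = 0.2089
IBU = (7.3/100)·42·0.2089·1000/23.0 = 27.8528
BU:GU = 27.8528/63

0.4421


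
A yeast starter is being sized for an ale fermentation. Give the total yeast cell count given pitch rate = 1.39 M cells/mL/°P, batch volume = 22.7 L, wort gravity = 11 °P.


cells (billions) = rate · V_L · °P
cells = 1.39 · 22.7 · 11

347.0830 billion cells


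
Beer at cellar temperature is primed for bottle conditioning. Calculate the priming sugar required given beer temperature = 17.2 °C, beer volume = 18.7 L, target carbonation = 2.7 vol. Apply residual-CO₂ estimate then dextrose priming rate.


residual = 14.695·(0.01821 + 0.09011·e^(−0.04·T));  sugar = (target − residual)·4.0·V
residual = 14.695·(0.01821 + 0.09011·e^(−0.04·17.2)) = 0.9331
sugar = (2.7 − 0.9331)·4.0·18.7

132.1644 g


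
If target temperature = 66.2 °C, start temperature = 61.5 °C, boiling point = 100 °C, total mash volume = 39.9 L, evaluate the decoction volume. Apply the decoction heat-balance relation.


V_dec = V_total·(T_target − T_start)/(T_boil − T_start)
V_dec = 39.9·(66.2 − 61.5)/(100 − 61.5)

4.8709 L


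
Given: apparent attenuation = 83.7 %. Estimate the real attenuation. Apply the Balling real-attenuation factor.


RA = AA · 0.8192
RA = 83.7 · 0.8192

68.5670 %


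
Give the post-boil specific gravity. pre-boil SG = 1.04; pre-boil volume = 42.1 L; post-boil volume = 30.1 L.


SG_post = 1 + (SG_pre − 1)·V_pre/V_post
pts_pre = (1.04 − 1)·1000 = 40.0000
pts_post = 40.0000·42.1/30.1 = 55.9468
SG_post = 1 + 55.9468/1000

1.0559


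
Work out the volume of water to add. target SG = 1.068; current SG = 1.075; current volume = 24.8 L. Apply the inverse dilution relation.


V_water = V·((SG_curr − 1)/(SG_target − 1) − 1)
V_water = 24.8·((1.075 − 1)/(1.068 − 1) − 1)

2.5529 L


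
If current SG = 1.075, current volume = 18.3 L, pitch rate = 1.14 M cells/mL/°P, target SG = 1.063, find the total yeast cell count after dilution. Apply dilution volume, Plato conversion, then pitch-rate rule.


V_w = V·((SG_c−1)/(SG_t−1)−1);  °P = 259 − 259/SG_t;  cells = rate·(V+V_w)·°P
V_w = 18.3·((1.075−1)/(1.063−1)−1) = 3.4857
V_final = 18.3 + 3.4857 = 21.7857
°P = 259 − 259/1.063 = 15.3500
cells = 1.14·21.7857·15.3500

381.2270 billion cells


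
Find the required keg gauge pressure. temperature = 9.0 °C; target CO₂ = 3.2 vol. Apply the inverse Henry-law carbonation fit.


psi = vols/(0.01821 + 0.09011·e^(−0.04·T)) − 14.695
psi = 3.2/(0.01821 + 0.09011·e^(−0.04·9.0)) − 14.695

24.7734 psi


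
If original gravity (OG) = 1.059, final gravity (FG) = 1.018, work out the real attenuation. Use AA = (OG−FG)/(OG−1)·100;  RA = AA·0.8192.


AA = (1.059 − 1.018)/(1.059 − 1)·100 = 69.4915
RA = 69.4915·0.8192

56.9275 %


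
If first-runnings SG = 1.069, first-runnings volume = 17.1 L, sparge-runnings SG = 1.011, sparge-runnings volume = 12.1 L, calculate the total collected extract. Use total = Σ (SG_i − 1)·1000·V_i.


first = (1.069 − 1)·1000·17.1 = 1179.9000
sparge = (1.011 − 1)·1000·12.1 = 133.1000
total = 1179.9000 + 133.1000

1313.0000 gravity·L


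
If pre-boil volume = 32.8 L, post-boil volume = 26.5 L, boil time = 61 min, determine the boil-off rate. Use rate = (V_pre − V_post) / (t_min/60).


rate = (32.8 − 26.5) / (61/60)

6.1967 L/hr


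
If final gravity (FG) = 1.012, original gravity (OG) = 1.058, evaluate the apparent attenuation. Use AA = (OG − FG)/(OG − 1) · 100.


AA = (1.058 − 1.012)/(1.058 − 1) · 100

79.3103 %


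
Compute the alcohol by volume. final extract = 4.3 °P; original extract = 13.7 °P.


SG = 259/(259 − P);  ABV = (OG − FG)·131.25
OG = 259/(259 − 13.7) = 1.0558
FG = 259/(259 − 4.3) = 1.0169
ABV = (1.0558 − 1.0169)·131.25

5.1145 % ABV


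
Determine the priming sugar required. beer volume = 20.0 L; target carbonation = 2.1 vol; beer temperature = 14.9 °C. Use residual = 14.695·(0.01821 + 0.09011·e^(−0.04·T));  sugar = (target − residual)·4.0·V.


residual = 14.695·(0.01821 + 0.09011·e^(−0.04·14.9)) = 0.9972
sugar = (2.1 − 0.9972)·4.0·20.0

88.2219 g


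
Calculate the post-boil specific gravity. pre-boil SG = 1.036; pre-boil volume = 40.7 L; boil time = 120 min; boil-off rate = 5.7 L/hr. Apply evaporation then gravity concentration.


V_post = V_pre − rate·(t/60);  SG_post = 1 + (SG_pre−1)·V_pre/V_post
V_post = 40.7 − 5.7·(120/60) = 29.3000
SG_post = 1 + (1.036 − 1)·40.7/29.3000

1.0500


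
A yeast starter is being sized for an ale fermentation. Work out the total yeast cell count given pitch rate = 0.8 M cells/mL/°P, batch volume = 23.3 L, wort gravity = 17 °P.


cells (billions) = rate · V_L · °P
cells = 0.8 · 23.3 · 17

316.8800 billion cells


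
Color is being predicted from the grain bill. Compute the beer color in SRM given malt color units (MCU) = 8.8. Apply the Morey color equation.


SRM = 1.4922 · MCU^0.6859
SRM = 1.4922 · 8.8^0.6859

6.6320 SRM


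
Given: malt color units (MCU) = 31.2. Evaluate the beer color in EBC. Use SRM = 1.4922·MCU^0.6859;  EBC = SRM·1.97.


SRM = 1.4922·31.2^0.6859 = 15.8004
EBC = 15.8004·1.97

31.1268 EBC


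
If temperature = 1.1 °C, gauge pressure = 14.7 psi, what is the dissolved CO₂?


vols = (P + 14.695)·(0.01821 + 0.09011·e^(−0.04·T))
vols = (14.7 + 14.695)·(0.01821 + 0.09011·e^(−0.04·1.1))

3.0700 volumes


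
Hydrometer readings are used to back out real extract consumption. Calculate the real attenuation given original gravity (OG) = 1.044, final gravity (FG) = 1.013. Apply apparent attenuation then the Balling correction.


AA = (OG−FG)/(OG−1)·100;  RA = AA·0.8192
AA = (1.044 − 1.013)/(1.044 − 1)·100 = 70.4545
RA = 70.4545·0.8192

57.7164 %


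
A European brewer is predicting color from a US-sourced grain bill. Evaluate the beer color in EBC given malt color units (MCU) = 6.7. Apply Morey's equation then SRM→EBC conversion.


SRM = 1.4922·MCU^0.6859;  EBC = SRM·1.97
SRM = 1.4922·6.7^0.6859 = 5.5009
EBC = 5.5009·1.97

10.8367 EBC


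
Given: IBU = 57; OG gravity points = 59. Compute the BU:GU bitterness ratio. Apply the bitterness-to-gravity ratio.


BU:GU = IBU / OG_points
BU:GU = 57 / 59

0.9661


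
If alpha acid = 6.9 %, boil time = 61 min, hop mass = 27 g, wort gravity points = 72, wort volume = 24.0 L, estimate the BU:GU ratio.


U = 1.65·0.000125^(GP/1000)·(1−e^(−0.04t))/4.15;  IBU = (α/100)·m·U·1000/V;  BU:GU = IBU/GP
U = 1.65·0.000125^(72/1000)·(1−e^(−0.04·61))/4.15 = 0.1900
IBU = (6.9/100)·27·0.1900·1000/24.0 = 14.7506
BU:GU = 14.7506/72

0.2049


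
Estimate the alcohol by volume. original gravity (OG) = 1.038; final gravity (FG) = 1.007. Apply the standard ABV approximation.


ABV = (OG − FG) · 131.25
ABV = (1.038 − 1.007) · 131.25

4.0688 % ABV


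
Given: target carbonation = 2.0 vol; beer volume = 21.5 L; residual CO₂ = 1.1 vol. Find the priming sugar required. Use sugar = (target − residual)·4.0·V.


sugar = (2.0 − 1.1)·4.0·21.5

77.4000 g


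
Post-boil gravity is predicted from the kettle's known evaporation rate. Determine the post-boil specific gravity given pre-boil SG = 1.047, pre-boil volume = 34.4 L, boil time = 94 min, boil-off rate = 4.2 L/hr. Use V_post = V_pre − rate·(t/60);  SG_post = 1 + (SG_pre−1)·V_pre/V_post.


V_post = 34.4 − 4.2·(94/60) = 27.8200
SG_post = 1 + (1.047 − 1)·34.4/27.8200

1.0581


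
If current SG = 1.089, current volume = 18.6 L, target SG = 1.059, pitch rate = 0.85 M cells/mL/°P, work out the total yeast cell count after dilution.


V_w = V·((SG_c−1)/(SG_t−1)−1);  °P = 259 − 259/SG_t;  cells = rate·(V+V_w)·°P
V_w = 18.6·((1.089−1)/(1.059−1)−1) = 9.4576
V_final = 18.6 + 9.4576 = 28.0576
°P = 259 − 259/1.059 = 14.4297
cells = 0.85·28.0576·14.4297

344.1325 billion cells


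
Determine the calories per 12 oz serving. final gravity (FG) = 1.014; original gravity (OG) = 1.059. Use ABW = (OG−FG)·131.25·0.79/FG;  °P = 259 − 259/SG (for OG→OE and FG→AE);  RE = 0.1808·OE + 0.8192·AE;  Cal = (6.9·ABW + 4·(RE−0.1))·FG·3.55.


ABW = (1.059 − 1.014)·131.25·0.79/1.014 = 4.6015
OE = 259 − 259/1.059 = 14.4297 °P
AE = 259 − 259/1.014 = 3.5759 °P
RE = 0.1808·14.4297 + 0.8192·3.5759 = 5.5383 °P
Cal = (6.9·4.6015 + 4·(5.5383−0.1))·1.014·3.55

192.5970 kcal


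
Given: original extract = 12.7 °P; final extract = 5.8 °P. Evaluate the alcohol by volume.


SG = 259/(259 − P);  ABV = (OG − FG)·131.25
OG = 259/(259 − 12.7) = 1.0516
FG = 259/(259 − 5.8) = 1.0229
ABV = (1.0516 − 1.0229)·131.25

3.7611 % ABV


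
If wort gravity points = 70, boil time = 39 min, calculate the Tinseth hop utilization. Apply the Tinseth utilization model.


U = 1.65·0.000125^(GP/1000) · (1 − e^(−0.04·t))/4.15
bigness = 1.65·0.000125^(70/1000) = 0.8796
boil_factor = (1 − e^(−0.04·39))/4.15 = 0.1903
U = 0.8796 · 0.1903

0.1674


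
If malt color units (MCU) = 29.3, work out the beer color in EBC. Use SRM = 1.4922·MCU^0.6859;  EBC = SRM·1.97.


SRM = 1.4922·29.3^0.6859 = 15.1339
EBC = 15.1339·1.97

29.8138 EBC


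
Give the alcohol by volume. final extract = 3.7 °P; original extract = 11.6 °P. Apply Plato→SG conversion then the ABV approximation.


SG = 259/(259 − P);  ABV = (OG − FG)·131.25
OG = 259/(259 − 11.6) = 1.0469
FG = 259/(259 − 3.7) = 1.0145
ABV = (1.0469 − 1.0145)·131.25

4.2518 % ABV


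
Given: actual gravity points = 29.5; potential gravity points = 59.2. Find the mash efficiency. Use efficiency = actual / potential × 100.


efficiency = 29.5 / 59.2 × 100

49.8311 %


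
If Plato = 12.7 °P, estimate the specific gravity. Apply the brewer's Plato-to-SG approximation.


SG = 259/(259 − P)
SG = 259/(259 − 12.7)

1.0516


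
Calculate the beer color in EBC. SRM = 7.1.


EBC = SRM · 1.97
EBC = 7.1 · 1.97

13.9870 EBC


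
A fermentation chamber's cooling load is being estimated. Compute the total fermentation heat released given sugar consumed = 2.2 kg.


Q = m_sugar · 590 kJ/kg
Q = 2.2 · 590

1298.0000 kJ


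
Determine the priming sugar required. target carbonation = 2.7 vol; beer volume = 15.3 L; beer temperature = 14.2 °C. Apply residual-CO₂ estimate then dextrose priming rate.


residual = 14.695·(0.01821 + 0.09011·e^(−0.04·T));  sugar = (target − residual)·4.0·V
residual = 14.695·(0.01821 + 0.09011·e^(−0.04·14.2)) = 1.0179
sugar = (2.7 − 1.0179)·4.0·15.3

102.9418 g


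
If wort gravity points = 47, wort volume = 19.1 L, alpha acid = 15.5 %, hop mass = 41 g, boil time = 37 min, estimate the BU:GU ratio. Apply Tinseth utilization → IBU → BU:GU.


U = 1.65·0.000125^(GP/1000)·(1−e^(−0.04t))/4.15;  IBU = (α/100)·m·U·1000/V;  BU:GU = IBU/GP
U = 1.65·0.000125^(47/1000)·(1−e^(−0.04·37))/4.15 = 0.2013
IBU = (15.5/100)·41·0.2013·1000/19.1 = 66.9721
BU:GU = 66.9721/47

1.4249


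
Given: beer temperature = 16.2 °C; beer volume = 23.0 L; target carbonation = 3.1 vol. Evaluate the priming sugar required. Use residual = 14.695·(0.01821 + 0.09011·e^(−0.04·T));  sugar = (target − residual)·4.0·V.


residual = 14.695·(0.01821 + 0.09011·e^(−0.04·16.2)) = 0.9603
sugar = (3.1 − 0.9603)·4.0·23.0

196.8565 g


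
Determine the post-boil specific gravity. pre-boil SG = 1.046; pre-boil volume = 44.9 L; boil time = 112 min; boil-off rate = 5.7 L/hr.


V_post = V_pre − rate·(t/60);  SG_post = 1 + (SG_pre−1)·V_pre/V_post
V_post = 44.9 − 5.7·(112/60) = 34.2600
SG_post = 1 + (1.046 − 1)·44.9/34.2600

1.0603


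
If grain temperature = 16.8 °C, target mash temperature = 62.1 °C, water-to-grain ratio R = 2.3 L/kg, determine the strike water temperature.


T_strike = (0.41/R)·(T_mash − T_grain) + T_mash
T_strike = (0.41/2.3)·(62.1 − 16.8) + 62.1

70.1752 °C


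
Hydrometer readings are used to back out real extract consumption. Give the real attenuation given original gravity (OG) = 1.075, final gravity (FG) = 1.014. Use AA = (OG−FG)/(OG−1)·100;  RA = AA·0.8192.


AA = (1.075 − 1.014)/(1.075 − 1)·100 = 81.3333
RA = 81.3333·0.8192

66.6283 %


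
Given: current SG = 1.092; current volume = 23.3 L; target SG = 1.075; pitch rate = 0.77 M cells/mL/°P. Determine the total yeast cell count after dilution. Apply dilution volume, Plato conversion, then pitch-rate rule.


V_w = V·((SG_c−1)/(SG_t−1)−1);  °P = 259 − 259/SG_t;  cells = rate·(V+V_w)·°P
V_w = 23.3·((1.092−1)/(1.075−1)−1) = 5.2813
V_final = 23.3 + 5.2813 = 28.5813
°P = 259 − 259/1.075 = 18.0698
cells = 0.77·28.5813·18.0698

397.6727 billion cells


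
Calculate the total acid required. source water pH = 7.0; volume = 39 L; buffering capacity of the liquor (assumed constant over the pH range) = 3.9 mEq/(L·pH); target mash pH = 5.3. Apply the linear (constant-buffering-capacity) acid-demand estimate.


acid = buffering capacity · (pH_source − pH_target) · V
acid = 3.9 · (7.0 − 5.3) · 39

258.5700 mEq


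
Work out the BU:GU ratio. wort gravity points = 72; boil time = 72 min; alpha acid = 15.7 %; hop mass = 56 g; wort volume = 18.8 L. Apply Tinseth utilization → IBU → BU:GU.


U = 1.65·0.000125^(GP/1000)·(1−e^(−0.04t))/4.15;  IBU = (α/100)·m·U·1000/V;  BU:GU = IBU/GP
U = 1.65·0.000125^(72/1000)·(1−e^(−0.04·72))/4.15 = 0.1965
IBU = (15.7/100)·56·0.1965·1000/18.8 = 91.8868
BU:GU = 91.8868/72

1.2762


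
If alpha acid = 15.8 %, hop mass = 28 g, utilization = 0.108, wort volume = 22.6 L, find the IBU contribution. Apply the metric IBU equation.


IBU = (α/100)·mass·U·1000 / V
IBU = (15.8/100)·28·0.108·1000 / 22.6

21.1412 IBU


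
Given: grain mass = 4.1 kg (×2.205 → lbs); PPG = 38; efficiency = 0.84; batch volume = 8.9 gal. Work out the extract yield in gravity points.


points = lbs × PPG × eff / vol
lbs = 4.1 × 2.205 = 9.0405
points = 9.0405 × 38 × 0.84 / 8.9

32.4239 points


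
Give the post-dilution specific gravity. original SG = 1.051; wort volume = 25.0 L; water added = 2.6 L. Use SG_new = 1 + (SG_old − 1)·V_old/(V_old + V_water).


pts = (1.051 − 1)·1000·25.0/(25.0 + 2.6) = 46.1957
SG_new = 1 + 46.1957/1000

1.0462


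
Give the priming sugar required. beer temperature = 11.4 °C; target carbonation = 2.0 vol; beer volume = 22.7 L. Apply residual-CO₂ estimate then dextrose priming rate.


residual = 14.695·(0.01821 + 0.09011·e^(−0.04·T));  sugar = (target − residual)·4.0·V
residual = 14.695·(0.01821 + 0.09011·e^(−0.04·11.4)) = 1.1069
sugar = (2.0 − 1.1069)·4.0·22.7

81.0961 g


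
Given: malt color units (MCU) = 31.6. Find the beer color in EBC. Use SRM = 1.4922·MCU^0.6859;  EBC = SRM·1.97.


SRM = 1.4922·31.6^0.6859 = 15.9390
EBC = 15.9390·1.97

31.3999 EBC


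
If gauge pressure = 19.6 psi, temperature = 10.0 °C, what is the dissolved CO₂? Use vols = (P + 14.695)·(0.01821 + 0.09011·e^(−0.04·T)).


vols = (19.6 + 14.695)·(0.01821 + 0.09011·e^(−0.04·10.0))

2.6960 volumes


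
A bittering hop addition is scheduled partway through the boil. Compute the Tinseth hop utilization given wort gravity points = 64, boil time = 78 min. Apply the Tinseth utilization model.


U = 1.65·0.000125^(GP/1000) · (1 − e^(−0.04·t))/4.15
bigness = 1.65·0.000125^(64/1000) = 0.9283
boil_factor = (1 − e^(−0.04·78))/4.15 = 0.2303
U = 0.9283 · 0.2303

0.2138


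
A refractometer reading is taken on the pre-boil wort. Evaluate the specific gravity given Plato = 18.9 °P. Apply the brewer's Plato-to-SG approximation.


SG = 259/(259 − P)
SG = 259/(259 − 18.9)

1.0787


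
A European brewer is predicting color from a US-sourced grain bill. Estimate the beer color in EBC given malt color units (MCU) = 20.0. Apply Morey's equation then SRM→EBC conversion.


SRM = 1.4922·MCU^0.6859;  EBC = SRM·1.97
SRM = 1.4922·20.0^0.6859 = 11.6467
EBC = 11.6467·1.97

22.9440 EBC


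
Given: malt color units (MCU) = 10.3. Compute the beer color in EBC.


SRM = 1.4922·MCU^0.6859;  EBC = SRM·1.97
SRM = 1.4922·10.3^0.6859 = 7.3881
EBC = 7.3881·1.97

14.5545 EBC


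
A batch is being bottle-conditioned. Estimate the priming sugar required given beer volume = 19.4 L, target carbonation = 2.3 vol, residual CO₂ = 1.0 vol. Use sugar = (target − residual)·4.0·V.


sugar = (2.3 − 1.0)·4.0·19.4

100.8800 g


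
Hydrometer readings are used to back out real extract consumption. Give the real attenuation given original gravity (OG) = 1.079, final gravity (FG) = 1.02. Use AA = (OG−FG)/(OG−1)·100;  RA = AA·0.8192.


AA = (1.079 − 1.02)/(1.079 − 1)·100 = 74.6835
RA = 74.6835·0.8192

61.1808 %


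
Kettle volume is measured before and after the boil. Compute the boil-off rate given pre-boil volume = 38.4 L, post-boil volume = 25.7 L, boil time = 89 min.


rate = (V_pre − V_post) / (t_min/60)
rate = (38.4 − 25.7) / (89/60)

8.5618 L/hr


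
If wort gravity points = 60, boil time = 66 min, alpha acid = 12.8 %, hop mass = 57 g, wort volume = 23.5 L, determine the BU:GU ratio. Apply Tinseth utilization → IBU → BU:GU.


U = 1.65·0.000125^(GP/1000)·(1−e^(−0.04t))/4.15;  IBU = (α/100)·m·U·1000/V;  BU:GU = IBU/GP
U = 1.65·0.000125^(60/1000)·(1−e^(−0.04·66))/4.15 = 0.2153
IBU = (12.8/100)·57·0.2153·1000/23.5 = 66.8520
BU:GU = 66.8520/60

1.1142


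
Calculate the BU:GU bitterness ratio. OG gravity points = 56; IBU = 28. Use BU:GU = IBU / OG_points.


BU:GU = 28 / 56

0.5000


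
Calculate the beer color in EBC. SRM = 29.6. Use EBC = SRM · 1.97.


EBC = 29.6 · 1.97

58.3120 EBC


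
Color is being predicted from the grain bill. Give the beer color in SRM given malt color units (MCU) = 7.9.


SRM = 1.4922 · MCU^0.6859
SRM = 1.4922 · 7.9^0.6859

6.1590 SRM


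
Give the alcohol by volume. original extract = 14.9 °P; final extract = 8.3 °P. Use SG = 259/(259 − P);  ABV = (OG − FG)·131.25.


OG = 259/(259 − 14.9) = 1.0610
FG = 259/(259 − 8.3) = 1.0331
ABV = (1.0610 − 1.0331)·131.25

3.6662 % ABV


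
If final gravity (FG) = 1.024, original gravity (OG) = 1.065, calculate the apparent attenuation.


AA = (OG − FG)/(OG − 1) · 100
AA = (1.065 − 1.024)/(1.065 − 1) · 100

63.0769 %


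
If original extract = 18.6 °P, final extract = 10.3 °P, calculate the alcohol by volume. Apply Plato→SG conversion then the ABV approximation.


SG = 259/(259 − P);  ABV = (OG − FG)·131.25
OG = 259/(259 − 18.6) = 1.0774
FG = 259/(259 − 10.3) = 1.0414
ABV = (1.0774 − 1.0414)·131.25

4.7192 % ABV


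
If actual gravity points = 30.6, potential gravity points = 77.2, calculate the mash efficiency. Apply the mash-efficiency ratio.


efficiency = actual / potential × 100
efficiency = 30.6 / 77.2 × 100

39.6373 %


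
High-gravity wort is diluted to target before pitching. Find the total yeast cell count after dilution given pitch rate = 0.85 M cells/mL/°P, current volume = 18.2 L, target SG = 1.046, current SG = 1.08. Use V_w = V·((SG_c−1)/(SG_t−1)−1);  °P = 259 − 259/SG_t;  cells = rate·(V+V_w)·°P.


V_w = 18.2·((1.08−1)/(1.046−1)−1) = 13.4522
V_final = 18.2 + 13.4522 = 31.6522
°P = 259 − 259/1.046 = 11.3901
cells = 0.85·31.6522·11.3901

306.4421 billion cells


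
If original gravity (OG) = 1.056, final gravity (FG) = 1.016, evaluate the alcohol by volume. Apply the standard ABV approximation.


ABV = (OG − FG) · 131.25
ABV = (1.056 − 1.016) · 131.25

5.2500 % ABV


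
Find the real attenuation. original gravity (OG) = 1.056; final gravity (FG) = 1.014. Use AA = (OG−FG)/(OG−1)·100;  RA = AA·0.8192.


AA = (1.056 − 1.014)/(1.056 − 1)·100 = 75.0000
RA = 75.0000·0.8192

61.4400 %


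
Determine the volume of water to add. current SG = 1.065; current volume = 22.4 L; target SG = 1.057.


V_water = V·((SG_curr − 1)/(SG_target − 1) − 1)
V_water = 22.4·((1.065 − 1)/(1.057 − 1) − 1)

3.1439 L


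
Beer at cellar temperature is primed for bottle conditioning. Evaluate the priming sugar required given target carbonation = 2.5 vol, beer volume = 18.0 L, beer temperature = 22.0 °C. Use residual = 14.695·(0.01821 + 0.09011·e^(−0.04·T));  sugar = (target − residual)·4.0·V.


residual = 14.695·(0.01821 + 0.09011·e^(−0.04·22.0)) = 0.8168
sugar = (2.5 − 0.8168)·4.0·18.0

121.1877 g


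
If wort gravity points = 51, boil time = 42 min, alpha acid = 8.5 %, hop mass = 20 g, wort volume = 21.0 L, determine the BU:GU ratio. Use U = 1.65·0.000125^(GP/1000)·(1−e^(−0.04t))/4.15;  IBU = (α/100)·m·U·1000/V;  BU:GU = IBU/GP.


U = 1.65·0.000125^(51/1000)·(1−e^(−0.04·42))/4.15 = 0.2046
IBU = (8.5/100)·20·0.2046·1000/21.0 = 16.5589
BU:GU = 16.5589/51

0.3247


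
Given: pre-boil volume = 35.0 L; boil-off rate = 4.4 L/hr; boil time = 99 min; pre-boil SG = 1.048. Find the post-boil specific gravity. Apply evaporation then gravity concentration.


V_post = V_pre − rate·(t/60);  SG_post = 1 + (SG_pre−1)·V_pre/V_post
V_post = 35.0 − 4.4·(99/60) = 27.7400
SG_post = 1 + (1.048 − 1)·35.0/27.7400

1.0606


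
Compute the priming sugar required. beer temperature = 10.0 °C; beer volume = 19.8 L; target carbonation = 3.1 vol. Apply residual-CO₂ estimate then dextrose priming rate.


residual = 14.695·(0.01821 + 0.09011·e^(−0.04·T));  sugar = (target − residual)·4.0·V
residual = 14.695·(0.01821 + 0.09011·e^(−0.04·10.0)) = 1.1552
sugar = (3.1 − 1.1552)·4.0·19.8

154.0273 g


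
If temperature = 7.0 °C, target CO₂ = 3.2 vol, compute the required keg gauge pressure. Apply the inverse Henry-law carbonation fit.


psi = vols/(0.01821 + 0.09011·e^(−0.04·T)) − 14.695
psi = 3.2/(0.01821 + 0.09011·e^(−0.04·7.0)) − 14.695

22.3791 psi


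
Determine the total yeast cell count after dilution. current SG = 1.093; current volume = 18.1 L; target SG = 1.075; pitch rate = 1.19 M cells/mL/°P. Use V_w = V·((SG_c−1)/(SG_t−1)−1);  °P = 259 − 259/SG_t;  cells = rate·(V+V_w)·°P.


V_w = 18.1·((1.093−1)/(1.075−1)−1) = 4.3440
V_final = 18.1 + 4.3440 = 22.4440
°P = 259 − 259/1.075 = 18.0698
cells = 1.19·22.4440·18.0698

482.6139 billion cells


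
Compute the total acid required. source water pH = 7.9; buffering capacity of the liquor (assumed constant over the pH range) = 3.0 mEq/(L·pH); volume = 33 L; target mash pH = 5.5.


acid = buffering capacity · (pH_source − pH_target) · V
acid = 3.0 · (7.9 − 5.5) · 33

237.6000 mEq


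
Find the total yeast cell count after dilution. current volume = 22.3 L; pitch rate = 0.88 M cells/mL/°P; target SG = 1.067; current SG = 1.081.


V_w = V·((SG_c−1)/(SG_t−1)−1);  °P = 259 − 259/SG_t;  cells = rate·(V+V_w)·°P
V_w = 22.3·((1.081−1)/(1.067−1)−1) = 4.6597
V_final = 22.3 + 4.6597 = 26.9597
°P = 259 − 259/1.067 = 16.2634
cells = 0.88·26.9597·16.2634

385.8406 billion cells


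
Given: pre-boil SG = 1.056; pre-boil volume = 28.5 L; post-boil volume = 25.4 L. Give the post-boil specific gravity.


SG_post = 1 + (SG_pre − 1)·V_pre/V_post
pts_pre = (1.056 − 1)·1000 = 56.0000
pts_post = 56.0000·28.5/25.4 = 62.8346
SG_post = 1 + 62.8346/1000

1.0628


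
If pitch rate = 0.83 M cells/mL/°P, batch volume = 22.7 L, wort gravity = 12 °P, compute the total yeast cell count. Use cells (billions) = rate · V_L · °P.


cells = 0.83 · 22.7 · 12

226.0920 billion cells


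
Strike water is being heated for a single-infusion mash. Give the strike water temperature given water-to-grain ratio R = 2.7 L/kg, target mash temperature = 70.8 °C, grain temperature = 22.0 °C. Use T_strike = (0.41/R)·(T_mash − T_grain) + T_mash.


T_strike = (0.41/2.7)·(70.8 − 22.0) + 70.8

78.2104 °C


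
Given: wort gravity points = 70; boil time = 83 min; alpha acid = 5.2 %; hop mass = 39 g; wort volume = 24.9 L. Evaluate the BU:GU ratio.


U = 1.65·0.000125^(GP/1000)·(1−e^(−0.04t))/4.15;  IBU = (α/100)·m·U·1000/V;  BU:GU = IBU/GP
U = 1.65·0.000125^(70/1000)·(1−e^(−0.04·83))/4.15 = 0.2043
IBU = (5.2/100)·39·0.2043·1000/24.9 = 16.6378
BU:GU = 16.6378/70

0.2377


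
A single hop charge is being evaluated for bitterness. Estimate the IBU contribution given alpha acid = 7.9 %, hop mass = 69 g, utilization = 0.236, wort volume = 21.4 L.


IBU = (α/100)·mass·U·1000 / V
IBU = (7.9/100)·69·0.236·1000 / 21.4

60.1138 IBU


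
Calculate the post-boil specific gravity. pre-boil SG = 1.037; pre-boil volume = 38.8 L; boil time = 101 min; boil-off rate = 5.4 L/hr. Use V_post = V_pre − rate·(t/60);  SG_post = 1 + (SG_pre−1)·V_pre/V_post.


V_post = 38.8 − 5.4·(101/60) = 29.7100
SG_post = 1 + (1.037 − 1)·38.8/29.7100

1.0483


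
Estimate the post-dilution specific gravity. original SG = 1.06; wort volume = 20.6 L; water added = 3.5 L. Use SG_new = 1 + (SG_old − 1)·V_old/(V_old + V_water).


pts = (1.06 − 1)·1000·20.6/(20.6 + 3.5) = 51.2863
SG_new = 1 + 51.2863/1000

1.0513


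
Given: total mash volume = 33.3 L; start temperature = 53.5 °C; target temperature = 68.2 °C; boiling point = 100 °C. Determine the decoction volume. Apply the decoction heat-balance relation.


V_dec = V_total·(T_target − T_start)/(T_boil − T_start)
V_dec = 33.3·(68.2 − 53.5)/(100 − 53.5)

10.5271 L


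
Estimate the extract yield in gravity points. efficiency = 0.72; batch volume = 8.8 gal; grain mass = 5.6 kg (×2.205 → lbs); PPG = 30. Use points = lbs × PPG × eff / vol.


lbs = 5.6 × 2.205 = 12.3480
points = 12.3480 × 30 × 0.72 / 8.8

30.3087 points


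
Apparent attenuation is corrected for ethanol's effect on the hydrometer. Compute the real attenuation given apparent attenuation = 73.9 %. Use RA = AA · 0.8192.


RA = 73.9 · 0.8192

60.5389 %


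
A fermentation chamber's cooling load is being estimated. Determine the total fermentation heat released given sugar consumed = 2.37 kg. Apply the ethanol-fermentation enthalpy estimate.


Q = m_sugar · 590 kJ/kg
Q = 2.37 · 590

1398.3000 kJ


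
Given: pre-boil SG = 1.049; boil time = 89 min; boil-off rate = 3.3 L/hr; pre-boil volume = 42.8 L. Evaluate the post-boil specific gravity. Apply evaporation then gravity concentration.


V_post = V_pre − rate·(t/60);  SG_post = 1 + (SG_pre−1)·V_pre/V_post
V_post = 42.8 − 3.3·(89/60) = 37.9050
SG_post = 1 + (1.049 − 1)·42.8/37.9050

1.0553


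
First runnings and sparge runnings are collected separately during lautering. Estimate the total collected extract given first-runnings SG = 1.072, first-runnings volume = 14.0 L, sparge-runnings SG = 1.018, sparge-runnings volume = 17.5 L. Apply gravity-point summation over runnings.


total = Σ (SG_i − 1)·1000·V_i
first = (1.072 − 1)·1000·14.0 = 1008.0000
sparge = (1.018 − 1)·1000·17.5 = 315.0000
total = 1008.0000 + 315.0000

1323.0000 gravity·L


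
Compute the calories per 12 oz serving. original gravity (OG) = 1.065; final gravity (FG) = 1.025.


ABW = (OG−FG)·131.25·0.79/FG;  °P = 259 − 259/SG (for OG→OE and FG→AE);  RE = 0.1808·OE + 0.8192·AE;  Cal = (6.9·ABW + 4·(RE−0.1))·FG·3.55
ABW = (1.065 − 1.025)·131.25·0.79/1.025 = 4.0463
OE = 259 − 259/1.065 = 15.8075 °P
AE = 259 − 259/1.025 = 6.3171 °P
RE = 0.1808·15.8075 + 0.8192·6.3171 = 8.0329 °P
Cal = (6.9·4.0463 + 4·(8.0329−0.1))·1.025·3.55

217.0570 kcal


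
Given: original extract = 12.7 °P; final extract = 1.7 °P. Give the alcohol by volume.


SG = 259/(259 − P);  ABV = (OG − FG)·131.25
OG = 259/(259 − 12.7) = 1.0516
FG = 259/(259 − 1.7) = 1.0066
ABV = (1.0516 − 1.0066)·131.25

5.9005 % ABV


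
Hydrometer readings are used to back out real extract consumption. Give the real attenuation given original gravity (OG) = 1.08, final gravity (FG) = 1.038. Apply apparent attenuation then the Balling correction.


AA = (OG−FG)/(OG−1)·100;  RA = AA·0.8192
AA = (1.08 − 1.038)/(1.08 − 1)·100 = 52.5000
RA = 52.5000·0.8192

43.0080 %


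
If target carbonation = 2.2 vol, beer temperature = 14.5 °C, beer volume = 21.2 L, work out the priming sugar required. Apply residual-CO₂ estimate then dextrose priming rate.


residual = 14.695·(0.01821 + 0.09011·e^(−0.04·T));  sugar = (target − residual)·4.0·V
residual = 14.695·(0.01821 + 0.09011·e^(−0.04·14.5)) = 1.0090
sugar = (2.2 − 1.0090)·4.0·21.2

100.9973 g


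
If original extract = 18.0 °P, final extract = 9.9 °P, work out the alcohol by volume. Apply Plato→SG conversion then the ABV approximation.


SG = 259/(259 − P);  ABV = (OG − FG)·131.25
OG = 259/(259 − 18.0) = 1.0747
FG = 259/(259 − 9.9) = 1.0397
ABV = (1.0747 − 1.0397)·131.25

4.5866 % ABV


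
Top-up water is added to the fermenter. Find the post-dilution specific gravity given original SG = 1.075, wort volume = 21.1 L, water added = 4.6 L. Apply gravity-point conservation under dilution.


SG_new = 1 + (SG_old − 1)·V_old/(V_old + V_water)
pts = (1.075 − 1)·1000·21.1/(21.1 + 4.6) = 61.5759
SG_new = 1 + 61.5759/1000

1.0616


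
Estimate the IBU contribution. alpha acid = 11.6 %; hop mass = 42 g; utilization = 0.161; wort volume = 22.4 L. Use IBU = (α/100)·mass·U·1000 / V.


IBU = (11.6/100)·42·0.161·1000 / 22.4

35.0175 IBU


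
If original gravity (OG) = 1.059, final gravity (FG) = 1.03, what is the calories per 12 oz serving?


ABW = (OG−FG)·131.25·0.79/FG;  °P = 259 − 259/SG (for OG→OE and FG→AE);  RE = 0.1808·OE + 0.8192·AE;  Cal = (6.9·ABW + 4·(RE−0.1))·FG·3.55
ABW = (1.059 − 1.03)·131.25·0.79/1.03 = 2.9194
OE = 259 − 259/1.059 = 14.4297 °P
AE = 259 − 259/1.03 = 7.5437 °P
RE = 0.1808·14.4297 + 0.8192·7.5437 = 8.7887 °P
Cal = (6.9·2.9194 + 4·(8.7887−0.1))·1.03·3.55

200.7354 kcal


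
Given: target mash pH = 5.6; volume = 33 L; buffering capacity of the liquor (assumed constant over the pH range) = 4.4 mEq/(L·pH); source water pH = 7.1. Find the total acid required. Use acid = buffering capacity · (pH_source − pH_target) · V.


acid = 4.4 · (7.1 − 5.6) · 33

217.8000 mEq


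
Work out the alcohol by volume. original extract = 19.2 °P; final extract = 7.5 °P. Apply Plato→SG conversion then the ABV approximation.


SG = 259/(259 − P);  ABV = (OG − FG)·131.25
OG = 259/(259 − 19.2) = 1.0801
FG = 259/(259 − 7.5) = 1.0298
ABV = (1.0801 − 1.0298)·131.25

6.5947 % ABV


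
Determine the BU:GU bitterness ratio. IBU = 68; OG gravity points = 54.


BU:GU = IBU / OG_points
BU:GU = 68 / 54

1.2593


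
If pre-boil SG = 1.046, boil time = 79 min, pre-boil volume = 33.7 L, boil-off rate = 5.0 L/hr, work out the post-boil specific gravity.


V_post = V_pre − rate·(t/60);  SG_post = 1 + (SG_pre−1)·V_pre/V_post
V_post = 33.7 − 5.0·(79/60) = 27.1167
SG_post = 1 + (1.046 − 1)·33.7/27.1167

1.0572


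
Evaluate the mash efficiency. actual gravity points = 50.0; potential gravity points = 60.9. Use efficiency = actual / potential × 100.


efficiency = 50.0 / 60.9 × 100

82.1018 %


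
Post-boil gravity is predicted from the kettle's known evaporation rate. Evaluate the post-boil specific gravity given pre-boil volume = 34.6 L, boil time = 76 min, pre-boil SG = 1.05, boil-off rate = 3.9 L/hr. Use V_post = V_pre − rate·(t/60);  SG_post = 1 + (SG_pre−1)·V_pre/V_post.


V_post = 34.6 − 3.9·(76/60) = 29.6600
SG_post = 1 + (1.05 − 1)·34.6/29.6600

1.0583


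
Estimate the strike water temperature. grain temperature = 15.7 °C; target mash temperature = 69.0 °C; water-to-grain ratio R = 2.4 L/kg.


T_strike = (0.41/R)·(T_mash − T_grain) + T_mash
T_strike = (0.41/2.4)·(69.0 − 15.7) + 69.0

78.1054 °C


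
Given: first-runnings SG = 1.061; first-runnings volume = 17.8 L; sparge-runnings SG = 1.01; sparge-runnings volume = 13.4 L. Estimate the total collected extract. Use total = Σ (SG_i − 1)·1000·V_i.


first = (1.061 − 1)·1000·17.8 = 1085.8000
sparge = (1.01 − 1)·1000·13.4 = 134.0000
total = 1085.8000 + 134.0000

1219.8000 gravity·L


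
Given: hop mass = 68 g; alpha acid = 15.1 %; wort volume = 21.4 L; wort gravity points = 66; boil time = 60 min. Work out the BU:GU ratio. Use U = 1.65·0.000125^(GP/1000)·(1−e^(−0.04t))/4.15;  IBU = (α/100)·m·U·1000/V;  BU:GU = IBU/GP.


U = 1.65·0.000125^(66/1000)·(1−e^(−0.04·60))/4.15 = 0.1998
IBU = (15.1/100)·68·0.1998·1000/21.4 = 95.8523
BU:GU = 95.8523/66

1.4523


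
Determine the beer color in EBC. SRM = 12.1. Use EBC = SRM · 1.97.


EBC = 12.1 · 1.97

23.8370 EBC


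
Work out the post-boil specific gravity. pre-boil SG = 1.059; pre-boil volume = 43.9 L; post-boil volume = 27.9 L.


SG_post = 1 + (SG_pre − 1)·V_pre/V_post
pts_pre = (1.059 − 1)·1000 = 59.0000
pts_post = 59.0000·43.9/27.9 = 92.8351
SG_post = 1 + 92.8351/1000

1.0928


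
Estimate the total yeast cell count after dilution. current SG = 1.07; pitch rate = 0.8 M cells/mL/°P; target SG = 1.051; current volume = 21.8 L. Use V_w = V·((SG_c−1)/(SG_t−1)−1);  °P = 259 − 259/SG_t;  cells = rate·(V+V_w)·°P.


V_w = 21.8·((1.07−1)/(1.051−1)−1) = 8.1216
V_final = 21.8 + 8.1216 = 29.9216
°P = 259 − 259/1.051 = 12.5680
cells = 0.8·29.9216·12.5680

300.8441 billion cells


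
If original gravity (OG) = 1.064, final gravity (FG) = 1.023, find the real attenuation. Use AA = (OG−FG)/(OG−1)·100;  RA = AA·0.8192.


AA = (1.064 − 1.023)/(1.064 − 1)·100 = 64.0625
RA = 64.0625·0.8192

52.4800 %


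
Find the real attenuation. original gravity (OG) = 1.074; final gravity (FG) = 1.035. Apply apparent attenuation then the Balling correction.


AA = (OG−FG)/(OG−1)·100;  RA = AA·0.8192
AA = (1.074 − 1.035)/(1.074 − 1)·100 = 52.7027
RA = 52.7027·0.8192

43.1741 %


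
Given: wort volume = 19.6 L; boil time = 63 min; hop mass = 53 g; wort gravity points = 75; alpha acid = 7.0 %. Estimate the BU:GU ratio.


U = 1.65·0.000125^(GP/1000)·(1−e^(−0.04t))/4.15;  IBU = (α/100)·m·U·1000/V;  BU:GU = IBU/GP
U = 1.65·0.000125^(75/1000)·(1−e^(−0.04·63))/4.15 = 0.1863
IBU = (7.0/100)·53·0.1863·1000/19.6 = 35.2690
BU:GU = 35.2690/75

0.4703


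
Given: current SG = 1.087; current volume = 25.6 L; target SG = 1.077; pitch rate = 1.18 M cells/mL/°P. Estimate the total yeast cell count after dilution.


V_w = V·((SG_c−1)/(SG_t−1)−1);  °P = 259 − 259/SG_t;  cells = rate·(V+V_w)·°P
V_w = 25.6·((1.087−1)/(1.077−1)−1) = 3.3247
V_final = 25.6 + 3.3247 = 28.9247
°P = 259 − 259/1.077 = 18.5172
cells = 1.18·28.9247·18.5172

632.0119 billion cells


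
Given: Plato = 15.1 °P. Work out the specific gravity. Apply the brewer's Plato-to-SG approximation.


SG = 259/(259 − P)
SG = 259/(259 − 15.1)

1.0619


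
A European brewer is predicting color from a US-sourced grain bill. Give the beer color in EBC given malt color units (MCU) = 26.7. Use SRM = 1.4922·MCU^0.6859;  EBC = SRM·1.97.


SRM = 1.4922·26.7^0.6859 = 14.1994
EBC = 14.1994·1.97

27.9729 EBC


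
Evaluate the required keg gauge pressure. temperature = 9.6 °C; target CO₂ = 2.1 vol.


psi = vols/(0.01821 + 0.09011·e^(−0.04·T)) − 14.695
psi = 2.1/(0.01821 + 0.09011·e^(−0.04·9.6)) − 14.695

11.6913 psi
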